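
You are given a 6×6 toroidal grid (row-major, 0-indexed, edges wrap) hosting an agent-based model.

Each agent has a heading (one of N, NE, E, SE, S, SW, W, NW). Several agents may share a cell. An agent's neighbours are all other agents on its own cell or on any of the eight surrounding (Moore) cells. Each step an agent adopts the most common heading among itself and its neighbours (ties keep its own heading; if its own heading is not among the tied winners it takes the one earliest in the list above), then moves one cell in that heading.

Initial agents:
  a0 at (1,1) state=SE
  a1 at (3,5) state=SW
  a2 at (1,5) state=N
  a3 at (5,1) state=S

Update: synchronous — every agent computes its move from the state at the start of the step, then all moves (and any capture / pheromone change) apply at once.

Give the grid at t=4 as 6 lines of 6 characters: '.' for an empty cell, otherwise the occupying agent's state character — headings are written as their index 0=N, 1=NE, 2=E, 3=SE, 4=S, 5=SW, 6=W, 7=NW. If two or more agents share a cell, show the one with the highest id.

t=1: a0@(2,2):SE a1@(4,4):SW a2@(0,5):N a3@(0,1):S
t=2: a0@(3,3):SE a1@(5,3):SW a2@(5,5):N a3@(1,1):S
t=3: a0@(4,4):SE a1@(0,2):SW a2@(4,5):N a3@(2,1):S
t=4: a0@(5,5):SE a1@(1,1):SW a2@(3,5):N a3@(3,1):S

......
.5....
......
.4...0
......
.....3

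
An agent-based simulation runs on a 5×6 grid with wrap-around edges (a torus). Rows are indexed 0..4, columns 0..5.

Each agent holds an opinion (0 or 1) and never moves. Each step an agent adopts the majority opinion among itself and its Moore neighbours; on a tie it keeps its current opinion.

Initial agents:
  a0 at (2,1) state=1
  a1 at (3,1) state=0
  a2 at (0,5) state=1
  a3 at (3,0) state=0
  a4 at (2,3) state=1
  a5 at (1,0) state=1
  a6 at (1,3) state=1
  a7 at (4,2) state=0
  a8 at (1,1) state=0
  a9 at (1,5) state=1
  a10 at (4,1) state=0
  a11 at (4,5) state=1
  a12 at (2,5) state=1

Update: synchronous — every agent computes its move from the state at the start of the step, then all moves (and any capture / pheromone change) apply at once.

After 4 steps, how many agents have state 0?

t=1: a0@(2,1):0 a1@(3,1):0 a2@(0,5):1 a3@(3,0):0 a4@(2,3):1 a5@(1,0):1 a6@(1,3):1 a7@(4,2):0 a8@(1,1):1 a9@(1,5):1 a10@(4,1):0 a11@(4,5):1 a12@(2,5):1
t=2: (unchanged — steady state)

5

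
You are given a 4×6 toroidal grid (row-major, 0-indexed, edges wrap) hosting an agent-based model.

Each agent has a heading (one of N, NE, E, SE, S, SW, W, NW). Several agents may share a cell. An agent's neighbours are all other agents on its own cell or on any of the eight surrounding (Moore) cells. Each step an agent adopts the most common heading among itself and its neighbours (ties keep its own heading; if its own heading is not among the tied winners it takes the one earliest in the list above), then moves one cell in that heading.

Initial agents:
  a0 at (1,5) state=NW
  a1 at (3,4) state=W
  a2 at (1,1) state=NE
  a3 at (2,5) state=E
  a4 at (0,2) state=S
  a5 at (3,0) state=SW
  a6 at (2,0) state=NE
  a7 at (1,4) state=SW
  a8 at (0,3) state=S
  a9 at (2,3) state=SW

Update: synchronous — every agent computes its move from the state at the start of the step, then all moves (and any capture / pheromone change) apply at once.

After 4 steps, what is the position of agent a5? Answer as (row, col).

t=1: a0@(0,4):NW a1@(3,3):W a2@(0,2):NE a3@(3,4):SW a4@(1,2):S a5@(0,5):SW a6@(1,1):NE a7@(2,3):SW a8@(1,3):S a9@(3,2):SW
t=2: a0@(1,3):SW a1@(0,2):SW a2@(3,3):NE a3@(0,3):SW a4@(2,2):S a5@(1,4):SW a6@(0,2):NE a7@(3,2):SW a8@(2,3):S a9@(0,1):SW
t=3: a0@(2,2):SW a1@(1,1):SW a2@(0,2):SW a3@(1,2):SW a4@(3,2):S a5@(2,3):SW a6@(1,1):SW a7@(0,1):SW a8@(3,2):SW a9@(1,0):SW
t=4: a0@(3,1):SW a1@(2,0):SW a2@(1,1):SW a3@(2,1):SW a4@(0,1):SW a5@(3,2):SW a6@(2,0):SW a7@(1,0):SW a8@(0,1):SW a9@(2,5):SW

(3, 2)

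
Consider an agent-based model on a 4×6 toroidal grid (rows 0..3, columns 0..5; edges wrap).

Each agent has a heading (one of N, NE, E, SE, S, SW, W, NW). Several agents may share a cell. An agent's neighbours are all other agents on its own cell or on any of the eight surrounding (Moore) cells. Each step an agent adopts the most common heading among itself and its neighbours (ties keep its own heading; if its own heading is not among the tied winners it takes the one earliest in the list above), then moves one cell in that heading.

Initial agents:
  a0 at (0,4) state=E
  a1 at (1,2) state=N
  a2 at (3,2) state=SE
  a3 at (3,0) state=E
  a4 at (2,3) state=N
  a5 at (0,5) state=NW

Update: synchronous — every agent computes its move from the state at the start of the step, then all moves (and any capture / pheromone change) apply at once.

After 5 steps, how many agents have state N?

6

t=1: a0@(0,5):E a1@(0,2):N a2@(0,3):SE a3@(3,1):E a4@(1,3):N a5@(0,0):E
t=2: a0@(0,0):E a1@(3,2):N a2@(3,3):N a3@(3,2):E a4@(0,3):N a5@(0,1):E
t=3: a0@(0,1):E a1@(2,2):N a2@(2,3):N a3@(2,2):N a4@(3,3):N a5@(0,2):E
t=4: a0@(0,2):E a1@(1,2):N a2@(1,3):N a3@(1,2):N a4@(2,3):N a5@(0,3):E
t=5: a0@(3,2):N a1@(0,2):N a2@(0,3):N a3@(0,2):N a4@(1,3):N a5@(3,3):N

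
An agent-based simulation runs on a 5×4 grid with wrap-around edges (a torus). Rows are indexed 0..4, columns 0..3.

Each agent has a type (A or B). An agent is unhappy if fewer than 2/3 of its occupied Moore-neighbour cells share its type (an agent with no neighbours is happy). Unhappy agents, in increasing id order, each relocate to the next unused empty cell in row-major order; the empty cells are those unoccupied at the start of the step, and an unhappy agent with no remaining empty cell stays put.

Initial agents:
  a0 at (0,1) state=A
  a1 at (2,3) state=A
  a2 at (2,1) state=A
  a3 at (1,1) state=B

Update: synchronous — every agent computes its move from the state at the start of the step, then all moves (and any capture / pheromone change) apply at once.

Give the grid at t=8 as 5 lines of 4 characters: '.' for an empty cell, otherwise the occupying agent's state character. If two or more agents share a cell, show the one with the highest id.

t=1: a0@(0,0):A a1@(2,3):A a2@(0,2):A a3@(0,3):B
t=2: a0@(0,1):A a1@(2,3):A a2@(1,0):A a3@(1,1):B
t=3: a0@(0,0):A a1@(2,3):A a2@(1,0):A a3@(0,2):B
t=4: (unchanged — steady state)

A.B.
A...
...A
....
....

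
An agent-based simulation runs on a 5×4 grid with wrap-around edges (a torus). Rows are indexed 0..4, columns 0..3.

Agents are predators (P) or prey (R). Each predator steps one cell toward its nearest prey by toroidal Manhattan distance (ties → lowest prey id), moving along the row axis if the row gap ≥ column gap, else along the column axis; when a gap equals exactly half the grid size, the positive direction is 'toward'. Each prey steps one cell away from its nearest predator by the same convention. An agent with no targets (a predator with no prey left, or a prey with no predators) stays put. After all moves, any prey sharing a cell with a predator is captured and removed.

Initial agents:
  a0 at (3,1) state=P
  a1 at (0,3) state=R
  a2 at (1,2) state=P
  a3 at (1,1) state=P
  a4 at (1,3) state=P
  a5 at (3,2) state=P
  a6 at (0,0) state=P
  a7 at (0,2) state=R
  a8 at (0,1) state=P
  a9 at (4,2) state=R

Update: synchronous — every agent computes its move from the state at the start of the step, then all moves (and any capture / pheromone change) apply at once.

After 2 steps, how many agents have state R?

1

t=1: a0@(4,1):P a1@(4,3):R a2@(0,2):P a3@(0,1):P a4@(0,3):P a5@(4,2):P a6@(0,3):P a8@(0,2):P
t=2: a0@(4,2):P a1@(3,3):R a2@(4,2):P a3@(0,2):P a4@(4,3):P a5@(4,3):P a6@(4,3):P a8@(4,2):P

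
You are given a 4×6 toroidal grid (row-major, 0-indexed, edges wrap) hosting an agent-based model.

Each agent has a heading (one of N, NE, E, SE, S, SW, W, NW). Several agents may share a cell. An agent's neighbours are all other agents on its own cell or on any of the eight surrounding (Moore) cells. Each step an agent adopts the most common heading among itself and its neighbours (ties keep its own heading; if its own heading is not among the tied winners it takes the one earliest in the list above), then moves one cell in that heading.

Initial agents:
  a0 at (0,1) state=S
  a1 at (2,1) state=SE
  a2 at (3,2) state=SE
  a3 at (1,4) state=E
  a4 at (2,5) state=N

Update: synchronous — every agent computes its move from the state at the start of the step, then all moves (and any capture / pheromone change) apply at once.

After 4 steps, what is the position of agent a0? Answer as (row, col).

t=1: a0@(1,1):S a1@(3,2):SE a2@(0,3):SE a3@(1,5):E a4@(1,5):N
t=2: a0@(2,1):S a1@(0,3):SE a2@(1,4):SE a3@(1,0):E a4@(0,5):N
t=3: a0@(3,1):S a1@(1,4):SE a2@(2,5):SE a3@(1,1):E a4@(3,5):N
t=4: a0@(0,1):S a1@(2,5):SE a2@(3,0):SE a3@(1,2):E a4@(2,5):N

(0, 1)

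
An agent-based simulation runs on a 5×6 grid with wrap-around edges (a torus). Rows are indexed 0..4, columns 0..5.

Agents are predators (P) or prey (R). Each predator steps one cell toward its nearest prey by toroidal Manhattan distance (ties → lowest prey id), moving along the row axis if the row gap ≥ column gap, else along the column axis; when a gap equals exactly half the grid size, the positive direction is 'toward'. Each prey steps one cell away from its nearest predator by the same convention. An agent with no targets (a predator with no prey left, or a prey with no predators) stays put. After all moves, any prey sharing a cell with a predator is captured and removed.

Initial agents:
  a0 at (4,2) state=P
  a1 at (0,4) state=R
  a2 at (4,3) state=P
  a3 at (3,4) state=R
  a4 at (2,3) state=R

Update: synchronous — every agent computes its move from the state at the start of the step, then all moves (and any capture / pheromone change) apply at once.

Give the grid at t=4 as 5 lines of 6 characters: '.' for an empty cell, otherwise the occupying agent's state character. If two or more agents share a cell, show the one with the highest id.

......
R...PP
......
......
...RR.

t=1: a0@(4,3):P a1@(1,4):R a2@(0,3):P a3@(2,4):R a4@(1,3):R
t=2: a0@(0,3):P a1@(2,4):R a2@(1,3):P a3@(1,4):R a4@(2,3):R
t=3: a0@(1,3):P a1@(3,4):R a2@(1,4):P a3@(1,5):R a4@(3,3):R
t=4: a0@(1,4):P a1@(4,4):R a2@(1,5):P a3@(1,0):R a4@(4,3):R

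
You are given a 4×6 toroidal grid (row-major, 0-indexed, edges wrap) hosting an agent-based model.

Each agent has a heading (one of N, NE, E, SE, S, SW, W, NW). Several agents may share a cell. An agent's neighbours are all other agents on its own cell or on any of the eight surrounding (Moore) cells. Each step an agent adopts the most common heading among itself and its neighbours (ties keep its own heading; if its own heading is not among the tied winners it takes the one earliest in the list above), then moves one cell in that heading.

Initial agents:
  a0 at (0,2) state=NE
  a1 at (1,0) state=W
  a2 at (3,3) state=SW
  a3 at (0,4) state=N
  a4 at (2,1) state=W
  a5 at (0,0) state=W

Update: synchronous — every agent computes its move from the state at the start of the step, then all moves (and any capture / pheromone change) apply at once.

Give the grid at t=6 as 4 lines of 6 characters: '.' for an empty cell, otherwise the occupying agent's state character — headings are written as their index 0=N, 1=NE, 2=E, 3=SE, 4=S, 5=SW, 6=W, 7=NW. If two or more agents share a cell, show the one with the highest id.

6.....
6..5..
66....
......

t=1: a0@(3,3):NE a1@(1,5):W a2@(0,2):SW a3@(3,4):N a4@(2,0):W a5@(0,5):W
t=2: a0@(2,4):NE a1@(1,4):W a2@(1,1):SW a3@(2,4):N a4@(2,5):W a5@(0,4):W
t=3: a0@(2,3):W a1@(1,3):W a2@(2,0):SW a3@(2,3):W a4@(2,4):W a5@(0,3):W
t=4: a0@(2,2):W a1@(1,2):W a2@(3,5):SW a3@(2,2):W a4@(2,3):W a5@(0,2):W
t=5: a0@(2,1):W a1@(1,1):W a2@(0,4):SW a3@(2,1):W a4@(2,2):W a5@(0,1):W
t=6: a0@(2,0):W a1@(1,0):W a2@(1,3):SW a3@(2,0):W a4@(2,1):W a5@(0,0):W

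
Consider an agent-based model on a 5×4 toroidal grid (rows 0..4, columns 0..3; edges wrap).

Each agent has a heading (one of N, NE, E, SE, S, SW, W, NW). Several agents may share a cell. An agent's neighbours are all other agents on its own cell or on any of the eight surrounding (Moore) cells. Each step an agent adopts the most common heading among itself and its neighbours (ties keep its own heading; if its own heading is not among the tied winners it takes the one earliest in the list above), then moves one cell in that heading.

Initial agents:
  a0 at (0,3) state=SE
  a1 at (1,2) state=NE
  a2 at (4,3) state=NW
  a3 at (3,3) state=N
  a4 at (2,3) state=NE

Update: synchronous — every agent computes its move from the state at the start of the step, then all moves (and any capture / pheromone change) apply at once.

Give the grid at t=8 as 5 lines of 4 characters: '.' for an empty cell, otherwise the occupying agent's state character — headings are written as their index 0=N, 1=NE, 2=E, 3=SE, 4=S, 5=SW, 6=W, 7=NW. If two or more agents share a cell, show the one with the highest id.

t=1: a0@(1,0):SE a1@(0,3):NE a2@(3,2):NW a3@(2,3):N a4@(1,0):NE
t=2: a0@(0,1):NE a1@(4,0):NE a2@(2,1):NW a3@(1,3):N a4@(0,1):NE
t=3: a0@(4,2):NE a1@(3,1):NE a2@(1,0):NW a3@(0,3):N a4@(4,2):NE
t=4: a0@(3,3):NE a1@(2,2):NE a2@(0,3):NW a3@(4,0):NE a4@(3,3):NE
t=5: a0@(2,0):NE a1@(1,3):NE a2@(4,2):NW a3@(3,1):NE a4@(2,0):NE
t=6: a0@(1,1):NE a1@(0,0):NE a2@(3,1):NW a3@(2,2):NE a4@(1,1):NE
t=7: a0@(0,2):NE a1@(4,1):NE a2@(2,0):NW a3@(1,3):NE a4@(0,2):NE
t=8: a0@(4,3):NE a1@(3,2):NE a2@(1,3):NW a3@(0,0):NE a4@(4,3):NE

1...
...7
....
..1.
...1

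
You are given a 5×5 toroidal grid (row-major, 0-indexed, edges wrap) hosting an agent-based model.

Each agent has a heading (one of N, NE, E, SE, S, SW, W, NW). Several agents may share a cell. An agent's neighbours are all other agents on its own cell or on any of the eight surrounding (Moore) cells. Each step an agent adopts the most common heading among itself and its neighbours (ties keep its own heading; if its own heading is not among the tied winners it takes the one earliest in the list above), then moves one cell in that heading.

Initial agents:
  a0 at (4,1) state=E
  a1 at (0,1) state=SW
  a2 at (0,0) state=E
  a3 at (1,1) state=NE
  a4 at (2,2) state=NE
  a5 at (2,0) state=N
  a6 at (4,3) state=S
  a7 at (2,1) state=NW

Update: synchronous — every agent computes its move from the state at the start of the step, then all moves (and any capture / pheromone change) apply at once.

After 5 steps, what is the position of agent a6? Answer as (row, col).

(1, 2)

t=1: a0@(4,2):E a1@(0,2):E a2@(0,1):E a3@(0,2):NE a4@(1,3):NE a5@(1,0):N a6@(0,3):S a7@(1,2):NE
t=2: a0@(4,3):E a1@(0,3):E a2@(0,2):E a3@(4,3):NE a4@(0,4):NE a5@(0,0):N a6@(4,4):NE a7@(0,3):NE
t=3: a0@(3,4):NE a1@(4,4):NE a2@(0,3):E a3@(3,4):NE a4@(4,0):NE a5@(4,1):NE a6@(3,0):NE a7@(4,4):NE
t=4: a0@(2,0):NE a1@(3,0):NE a2@(4,4):NE a3@(2,0):NE a4@(3,1):NE a5@(3,2):NE a6@(2,1):NE a7@(3,0):NE
t=5: a0@(1,1):NE a1@(2,1):NE a2@(3,0):NE a3@(1,1):NE a4@(2,2):NE a5@(2,3):NE a6@(1,2):NE a7@(2,1):NE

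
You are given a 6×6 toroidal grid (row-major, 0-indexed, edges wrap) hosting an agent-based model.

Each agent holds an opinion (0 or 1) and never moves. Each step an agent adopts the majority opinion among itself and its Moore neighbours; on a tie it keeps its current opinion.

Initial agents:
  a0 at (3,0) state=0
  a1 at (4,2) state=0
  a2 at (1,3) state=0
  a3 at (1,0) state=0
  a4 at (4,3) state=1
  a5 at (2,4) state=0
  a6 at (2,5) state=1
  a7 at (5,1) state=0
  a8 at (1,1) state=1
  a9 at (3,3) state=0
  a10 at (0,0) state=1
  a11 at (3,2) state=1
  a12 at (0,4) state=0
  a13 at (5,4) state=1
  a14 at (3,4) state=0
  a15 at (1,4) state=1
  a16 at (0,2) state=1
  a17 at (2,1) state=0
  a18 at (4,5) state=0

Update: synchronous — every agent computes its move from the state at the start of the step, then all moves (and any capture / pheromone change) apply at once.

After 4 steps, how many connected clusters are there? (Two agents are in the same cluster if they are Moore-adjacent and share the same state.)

t=1: a0@(3,0):0 a1@(4,2):0 a2@(1,3):0 a3@(1,0):1 a4@(4,3):1 a5@(2,4):0 a6@(2,5):0 a7@(5,1):0 a8@(1,1):1 a9@(3,3):0 a10@(0,0):1 a11@(3,2):0 a12@(0,4):0 a13@(5,4):1 a14@(3,4):0 a15@(1,4):0 a16@(0,2):1 a17@(2,1):0 a18@(4,5):0
t=2: a0@(3,0):0 a1@(4,2):0 a2@(1,3):0 a3@(1,0):1 a4@(4,3):0 a5@(2,4):0 a6@(2,5):0 a7@(5,1):0 a8@(1,1):1 a9@(3,3):0 a10@(0,0):1 a11@(3,2):0 a12@(0,4):0 a13@(5,4):1 a14@(3,4):0 a15@(1,4):0 a16@(0,2):1 a17@(2,1):0 a18@(4,5):0
t=3: a0@(3,0):0 a1@(4,2):0 a2@(1,3):0 a3@(1,0):1 a4@(4,3):0 a5@(2,4):0 a6@(2,5):0 a7@(5,1):0 a8@(1,1):1 a9@(3,3):0 a10@(0,0):1 a11@(3,2):0 a12@(0,4):0 a13@(5,4):0 a14@(3,4):0 a15@(1,4):0 a16@(0,2):1 a17@(2,1):0 a18@(4,5):0
t=4: (unchanged — steady state)

2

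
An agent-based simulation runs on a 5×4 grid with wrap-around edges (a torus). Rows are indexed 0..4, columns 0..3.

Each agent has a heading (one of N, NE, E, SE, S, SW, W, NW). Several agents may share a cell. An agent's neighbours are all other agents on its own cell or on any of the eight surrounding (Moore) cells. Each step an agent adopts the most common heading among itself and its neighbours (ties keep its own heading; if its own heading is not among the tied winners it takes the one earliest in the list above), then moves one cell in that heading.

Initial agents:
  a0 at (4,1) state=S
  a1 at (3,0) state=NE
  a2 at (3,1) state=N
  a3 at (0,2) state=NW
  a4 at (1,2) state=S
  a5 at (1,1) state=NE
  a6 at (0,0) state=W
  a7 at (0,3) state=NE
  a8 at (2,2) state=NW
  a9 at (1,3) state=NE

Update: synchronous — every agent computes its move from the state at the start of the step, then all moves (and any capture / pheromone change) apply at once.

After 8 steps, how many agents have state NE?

10

t=1: a0@(0,1):S a1@(2,1):NE a2@(2,1):N a3@(4,3):NE a4@(0,3):NE a5@(0,0):NW a6@(4,1):NE a7@(4,0):NE a8@(1,3):NE a9@(0,0):NE
t=2: a0@(4,2):NE a1@(1,2):NE a2@(1,1):N a3@(3,0):NE a4@(4,0):NE a5@(4,1):NE a6@(3,2):NE a7@(3,1):NE a8@(0,0):NE a9@(4,1):NE
t=3: a0@(3,3):NE a1@(0,3):NE a2@(0,2):NE a3@(2,1):NE a4@(3,1):NE a5@(3,2):NE a6@(2,3):NE a7@(2,2):NE a8@(4,1):NE a9@(3,2):NE
t=4: a0@(2,0):NE a1@(4,0):NE a2@(4,3):NE a3@(1,2):NE a4@(2,2):NE a5@(2,3):NE a6@(1,0):NE a7@(1,3):NE a8@(3,2):NE a9@(2,3):NE
t=5: a0@(1,1):NE a1@(3,1):NE a2@(3,0):NE a3@(0,3):NE a4@(1,3):NE a5@(1,0):NE a6@(0,1):NE a7@(0,0):NE a8@(2,3):NE a9@(1,0):NE
t=6: a0@(0,2):NE a1@(2,2):NE a2@(2,1):NE a3@(4,0):NE a4@(0,0):NE a5@(0,1):NE a6@(4,2):NE a7@(4,1):NE a8@(1,0):NE a9@(0,1):NE
t=7: a0@(4,3):NE a1@(1,3):NE a2@(1,2):NE a3@(3,1):NE a4@(4,1):NE a5@(4,2):NE a6@(3,3):NE a7@(3,2):NE a8@(0,1):NE a9@(4,2):NE
t=8: a0@(3,0):NE a1@(0,0):NE a2@(0,3):NE a3@(2,2):NE a4@(3,2):NE a5@(3,3):NE a6@(2,0):NE a7@(2,3):NE a8@(4,2):NE a9@(3,3):NE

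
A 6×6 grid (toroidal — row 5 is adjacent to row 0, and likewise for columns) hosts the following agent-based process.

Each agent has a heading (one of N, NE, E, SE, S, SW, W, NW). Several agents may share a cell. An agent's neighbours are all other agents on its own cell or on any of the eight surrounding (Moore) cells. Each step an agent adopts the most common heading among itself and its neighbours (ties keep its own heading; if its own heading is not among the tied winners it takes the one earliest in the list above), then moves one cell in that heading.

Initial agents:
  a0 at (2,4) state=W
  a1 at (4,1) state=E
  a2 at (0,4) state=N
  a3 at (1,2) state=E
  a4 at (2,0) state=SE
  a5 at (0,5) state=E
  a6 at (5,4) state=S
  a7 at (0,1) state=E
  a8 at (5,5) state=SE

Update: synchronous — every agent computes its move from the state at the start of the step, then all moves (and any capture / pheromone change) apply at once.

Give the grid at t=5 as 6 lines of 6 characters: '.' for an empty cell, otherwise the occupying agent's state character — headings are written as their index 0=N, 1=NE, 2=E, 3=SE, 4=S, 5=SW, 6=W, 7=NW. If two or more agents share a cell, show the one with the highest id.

t=1: a0@(2,3):W a1@(4,2):E a2@(5,4):N a3@(1,3):E a4@(3,1):SE a5@(0,0):E a6@(0,4):S a7@(0,2):E a8@(0,0):SE
t=2: a0@(2,2):W a1@(4,3):E a2@(4,4):N a3@(1,4):E a4@(4,2):SE a5@(0,1):E a6@(1,4):S a7@(0,3):E a8@(1,1):SE
t=3: a0@(2,1):W a1@(4,4):E a2@(3,4):N a3@(1,5):E a4@(5,3):SE a5@(0,2):E a6@(1,5):E a7@(0,4):E a8@(2,2):SE
t=4: a0@(2,0):W a1@(4,5):E a2@(2,4):N a3@(1,0):E a4@(5,4):E a5@(0,3):E a6@(1,0):E a7@(0,5):E a8@(3,3):SE
t=5: a0@(2,1):E a1@(4,0):E a2@(1,4):N a3@(1,1):E a4@(5,5):E a5@(0,4):E a6@(1,1):E a7@(0,0):E a8@(4,4):SE

2...2.
.2..0.
.2....
......
2...3.
.....2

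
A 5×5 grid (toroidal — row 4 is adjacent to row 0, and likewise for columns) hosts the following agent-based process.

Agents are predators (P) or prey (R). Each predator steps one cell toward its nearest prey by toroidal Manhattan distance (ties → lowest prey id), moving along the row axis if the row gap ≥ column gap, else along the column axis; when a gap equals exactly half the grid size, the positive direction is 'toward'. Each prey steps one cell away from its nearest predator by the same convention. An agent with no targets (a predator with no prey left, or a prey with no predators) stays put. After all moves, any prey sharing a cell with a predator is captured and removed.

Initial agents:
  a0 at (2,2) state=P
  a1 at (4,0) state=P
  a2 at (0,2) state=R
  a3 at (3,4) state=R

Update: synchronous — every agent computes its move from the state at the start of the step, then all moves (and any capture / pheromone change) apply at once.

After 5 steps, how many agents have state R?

t=1: a0@(1,2):P a1@(3,0):P a2@(4,2):R a3@(2,4):R
t=2: a0@(0,2):P a1@(2,0):P a2@(3,2):R a3@(1,4):R
t=3: a0@(4,2):P a1@(1,0):P a2@(2,2):R a3@(0,4):R
t=4: a0@(3,2):P a1@(0,0):P a2@(1,2):R a3@(4,4):R
t=5: a0@(2,2):P a1@(4,0):P a2@(0,2):R a3@(3,4):R

2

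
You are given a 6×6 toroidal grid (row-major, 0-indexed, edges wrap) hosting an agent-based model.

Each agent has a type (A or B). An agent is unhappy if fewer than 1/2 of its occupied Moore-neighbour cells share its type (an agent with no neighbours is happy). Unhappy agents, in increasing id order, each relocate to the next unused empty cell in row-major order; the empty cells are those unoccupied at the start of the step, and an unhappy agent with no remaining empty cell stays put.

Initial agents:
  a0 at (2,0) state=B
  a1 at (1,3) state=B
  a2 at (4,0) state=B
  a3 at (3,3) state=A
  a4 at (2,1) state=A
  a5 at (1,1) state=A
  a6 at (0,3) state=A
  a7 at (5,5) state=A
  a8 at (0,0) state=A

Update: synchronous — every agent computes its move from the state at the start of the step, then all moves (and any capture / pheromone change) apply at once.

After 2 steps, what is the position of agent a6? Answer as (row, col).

(0, 5)

t=1: a0@(0,1):B a1@(0,2):B a2@(0,4):B a3@(3,3):A a4@(2,1):A a5@(1,1):A a6@(0,5):A a7@(5,5):A a8@(0,0):A
t=2: a0@(0,3):B a1@(0,2):B a2@(1,0):B a3@(3,3):A a4@(2,1):A a5@(1,1):A a6@(0,5):A a7@(5,5):A a8@(0,0):A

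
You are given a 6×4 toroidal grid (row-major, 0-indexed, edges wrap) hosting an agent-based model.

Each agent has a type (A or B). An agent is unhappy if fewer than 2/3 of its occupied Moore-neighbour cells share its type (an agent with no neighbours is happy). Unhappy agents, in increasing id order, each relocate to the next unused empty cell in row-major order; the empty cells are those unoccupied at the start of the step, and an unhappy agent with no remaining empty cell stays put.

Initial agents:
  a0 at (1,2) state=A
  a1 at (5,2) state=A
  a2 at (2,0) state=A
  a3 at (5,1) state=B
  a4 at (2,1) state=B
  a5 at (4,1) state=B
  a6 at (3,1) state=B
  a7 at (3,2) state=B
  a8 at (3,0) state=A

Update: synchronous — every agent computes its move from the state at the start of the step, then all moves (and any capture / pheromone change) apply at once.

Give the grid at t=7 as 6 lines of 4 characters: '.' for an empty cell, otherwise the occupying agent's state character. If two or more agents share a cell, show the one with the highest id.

t=1: a0@(0,0):A a1@(0,1):A a2@(0,2):A a3@(0,3):B a4@(1,0):B a5@(1,1):B a6@(1,3):B a7@(3,2):B a8@(2,2):A
t=2: a0@(1,2):A a1@(2,0):A a2@(2,1):A a3@(2,3):B a4@(3,0):B a5@(3,1):B a6@(3,3):B a7@(4,0):B a8@(4,1):A
t=3: a0@(0,0):A a1@(0,1):A a2@(0,2):A a3@(0,3):B a4@(1,0):B a5@(1,1):B a6@(3,3):B a7@(4,0):B a8@(1,3):A
t=4: a0@(1,2):A a1@(2,0):A a2@(2,1):A a3@(2,2):B a4@(2,3):B a5@(3,0):B a6@(3,3):B a7@(4,0):B a8@(3,1):A
t=5: a0@(0,0):A a1@(0,1):A a2@(0,2):A a3@(0,3):B a4@(1,0):B a5@(1,1):B a6@(3,3):B a7@(4,0):B a8@(1,3):A
t=6: a0@(1,2):A a1@(2,0):A a2@(2,1):A a3@(2,2):B a4@(2,3):B a5@(3,0):B a6@(3,3):B a7@(4,0):B a8@(3,1):A
t=7: a0@(0,0):A a1@(0,1):A a2@(0,2):A a3@(0,3):B a4@(1,0):B a5@(1,1):B a6@(3,3):B a7@(4,0):B a8@(1,3):A

AAAB
BB.A
....
...B
B...
....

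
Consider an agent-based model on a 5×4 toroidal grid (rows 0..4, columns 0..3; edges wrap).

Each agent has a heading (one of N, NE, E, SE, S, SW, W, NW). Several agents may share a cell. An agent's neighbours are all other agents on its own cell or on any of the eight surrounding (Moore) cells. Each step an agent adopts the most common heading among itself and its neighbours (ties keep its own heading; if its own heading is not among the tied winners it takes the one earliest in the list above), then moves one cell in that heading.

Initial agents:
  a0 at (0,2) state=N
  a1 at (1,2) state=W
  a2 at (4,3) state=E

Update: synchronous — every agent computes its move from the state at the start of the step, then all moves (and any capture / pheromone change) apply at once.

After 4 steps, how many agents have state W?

t=1: a0@(4,2):N a1@(1,1):W a2@(4,0):E
t=2: a0@(3,2):N a1@(1,0):W a2@(4,1):E
t=3: a0@(2,2):N a1@(1,3):W a2@(4,2):E
t=4: a0@(1,2):N a1@(1,2):W a2@(4,3):E

1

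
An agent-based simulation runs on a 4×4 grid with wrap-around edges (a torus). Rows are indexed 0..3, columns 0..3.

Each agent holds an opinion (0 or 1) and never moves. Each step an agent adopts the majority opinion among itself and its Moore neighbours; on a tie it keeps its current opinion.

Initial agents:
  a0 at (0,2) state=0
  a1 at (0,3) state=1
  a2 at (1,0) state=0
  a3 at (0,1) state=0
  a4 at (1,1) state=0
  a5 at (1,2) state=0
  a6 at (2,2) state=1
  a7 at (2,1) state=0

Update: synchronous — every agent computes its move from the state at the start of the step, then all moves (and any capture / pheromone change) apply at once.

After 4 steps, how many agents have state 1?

t=1: a0@(0,2):0 a1@(0,3):0 a2@(1,0):0 a3@(0,1):0 a4@(1,1):0 a5@(1,2):0 a6@(2,2):0 a7@(2,1):0
t=2: (unchanged — steady state)

0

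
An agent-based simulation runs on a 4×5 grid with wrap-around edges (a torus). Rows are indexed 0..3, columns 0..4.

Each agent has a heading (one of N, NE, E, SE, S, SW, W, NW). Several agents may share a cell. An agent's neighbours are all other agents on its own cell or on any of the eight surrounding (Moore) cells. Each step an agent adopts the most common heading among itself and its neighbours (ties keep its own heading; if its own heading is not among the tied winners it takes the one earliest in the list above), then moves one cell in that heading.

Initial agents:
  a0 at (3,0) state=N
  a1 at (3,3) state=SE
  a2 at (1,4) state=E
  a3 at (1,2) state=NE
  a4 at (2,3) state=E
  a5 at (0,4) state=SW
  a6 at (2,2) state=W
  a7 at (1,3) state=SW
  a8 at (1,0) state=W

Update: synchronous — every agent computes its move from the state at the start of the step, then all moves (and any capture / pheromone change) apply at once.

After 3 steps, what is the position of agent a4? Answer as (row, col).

t=1: a0@(2,0):N a1@(0,4):SE a2@(1,0):E a3@(0,3):NE a4@(2,4):E a5@(1,3):SW a6@(2,1):W a7@(2,2):SW a8@(1,4):W
t=2: a0@(2,1):E a1@(1,0):SE a2@(1,1):E a3@(3,4):NE a4@(2,0):E a5@(2,2):SW a6@(2,0):W a7@(3,1):SW a8@(1,0):E
t=3: a0@(2,2):E a1@(1,1):E a2@(1,2):E a3@(2,0):NE a4@(2,1):E a5@(3,1):SW a6@(2,1):E a7@(0,0):SW a8@(1,1):E

(2, 1)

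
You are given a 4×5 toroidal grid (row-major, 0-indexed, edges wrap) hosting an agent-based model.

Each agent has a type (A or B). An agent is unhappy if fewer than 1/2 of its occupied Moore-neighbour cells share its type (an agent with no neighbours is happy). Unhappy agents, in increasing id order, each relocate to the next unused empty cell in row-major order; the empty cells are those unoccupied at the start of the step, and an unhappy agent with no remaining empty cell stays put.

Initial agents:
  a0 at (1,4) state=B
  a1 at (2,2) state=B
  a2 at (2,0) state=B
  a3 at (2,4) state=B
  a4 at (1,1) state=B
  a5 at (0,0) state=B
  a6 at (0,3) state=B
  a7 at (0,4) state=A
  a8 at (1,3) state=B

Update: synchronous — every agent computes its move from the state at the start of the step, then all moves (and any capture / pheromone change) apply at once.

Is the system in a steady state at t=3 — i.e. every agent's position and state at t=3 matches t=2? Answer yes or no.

no

t=1: a0@(1,4):B a1@(2,2):B a2@(2,0):B a3@(2,4):B a4@(1,1):B a5@(0,0):B a6@(0,3):B a7@(0,1):A a8@(1,3):B
t=2: a0@(1,4):B a1@(2,2):B a2@(2,0):B a3@(2,4):B a4@(1,1):B a5@(0,0):B a6@(0,3):B a7@(0,2):A a8@(1,3):B
t=3: a0@(1,4):B a1@(2,2):B a2@(2,0):B a3@(2,4):B a4@(1,1):B a5@(0,0):B a6@(0,3):B a7@(0,1):A a8@(1,3):B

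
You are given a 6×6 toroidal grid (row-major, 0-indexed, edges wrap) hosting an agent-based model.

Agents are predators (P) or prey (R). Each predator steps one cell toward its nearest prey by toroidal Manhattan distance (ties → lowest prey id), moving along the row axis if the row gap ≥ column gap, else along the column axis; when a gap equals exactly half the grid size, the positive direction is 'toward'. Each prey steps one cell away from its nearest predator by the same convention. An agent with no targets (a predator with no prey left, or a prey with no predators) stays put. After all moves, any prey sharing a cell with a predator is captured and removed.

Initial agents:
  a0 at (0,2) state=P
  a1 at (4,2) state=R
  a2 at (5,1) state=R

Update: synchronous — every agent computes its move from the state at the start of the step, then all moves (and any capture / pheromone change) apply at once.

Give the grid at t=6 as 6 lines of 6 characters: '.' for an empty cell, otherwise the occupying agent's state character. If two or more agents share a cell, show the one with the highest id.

t=1: a0@(5,2):P a1@(3,2):R a2@(4,1):R
t=2: a0@(4,2):P a1@(2,2):R a2@(3,1):R
t=3: a0@(3,2):P a1@(1,2):R a2@(2,1):R
t=4: a0@(2,2):P a1@(0,2):R a2@(1,1):R
t=5: a0@(1,2):P a1@(5,2):R a2@(0,1):R
t=6: a0@(0,2):P a1@(4,2):R a2@(5,1):R

..P...
......
......
......
..R...
.R....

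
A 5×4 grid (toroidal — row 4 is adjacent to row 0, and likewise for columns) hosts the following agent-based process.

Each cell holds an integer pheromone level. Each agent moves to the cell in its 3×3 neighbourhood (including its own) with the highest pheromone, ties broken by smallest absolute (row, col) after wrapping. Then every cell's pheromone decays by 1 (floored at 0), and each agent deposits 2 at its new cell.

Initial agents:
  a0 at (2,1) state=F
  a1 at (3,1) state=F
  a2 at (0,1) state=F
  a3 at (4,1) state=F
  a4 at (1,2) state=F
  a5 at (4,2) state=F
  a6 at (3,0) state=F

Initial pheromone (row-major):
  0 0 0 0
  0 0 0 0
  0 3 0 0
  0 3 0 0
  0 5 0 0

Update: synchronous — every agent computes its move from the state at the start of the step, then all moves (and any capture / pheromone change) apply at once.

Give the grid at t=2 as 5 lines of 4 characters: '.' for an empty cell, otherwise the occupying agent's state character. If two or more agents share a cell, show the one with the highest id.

t=1: a0@(2,1) a1@(4,1) a2@(4,1) a3@(4,1) a4@(2,1) a5@(4,1) a6@(4,1) | pheromone: 0 0 0 0 / 0 0 0 0 / 0 6 0 0 / 0 2 0 0 / 0 14 0 0
t=2: a0@(2,1) a1@(4,1) a2@(4,1) a3@(4,1) a4@(2,1) a5@(4,1) a6@(4,1) | pheromone: 0 0 0 0 / 0 0 0 0 / 0 9 0 0 / 0 1 0 0 / 0 23 0 0

....
....
.F..
....
.F..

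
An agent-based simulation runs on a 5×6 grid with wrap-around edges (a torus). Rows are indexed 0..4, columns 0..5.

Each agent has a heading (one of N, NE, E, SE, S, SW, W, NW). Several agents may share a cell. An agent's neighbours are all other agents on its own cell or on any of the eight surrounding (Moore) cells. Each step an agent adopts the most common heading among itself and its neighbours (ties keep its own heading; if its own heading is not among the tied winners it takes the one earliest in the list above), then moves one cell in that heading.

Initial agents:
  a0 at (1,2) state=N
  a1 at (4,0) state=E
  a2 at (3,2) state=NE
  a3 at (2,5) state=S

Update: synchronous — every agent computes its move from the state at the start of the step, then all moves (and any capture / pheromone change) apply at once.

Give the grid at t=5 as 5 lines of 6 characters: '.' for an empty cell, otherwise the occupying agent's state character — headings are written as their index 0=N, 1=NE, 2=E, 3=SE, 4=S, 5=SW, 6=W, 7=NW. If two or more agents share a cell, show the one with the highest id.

t=1: a0@(0,2):N a1@(4,1):E a2@(2,3):NE a3@(3,5):S
t=2: a0@(4,2):N a1@(4,2):E a2@(1,4):NE a3@(4,5):S
t=3: a0@(3,2):N a1@(4,3):E a2@(0,5):NE a3@(0,5):S
t=4: a0@(2,2):N a1@(4,4):E a2@(4,0):NE a3@(1,5):S
t=5: a0@(1,2):N a1@(4,5):E a2@(3,1):NE a3@(2,5):S

......
..0...
.....4
.1....
.....2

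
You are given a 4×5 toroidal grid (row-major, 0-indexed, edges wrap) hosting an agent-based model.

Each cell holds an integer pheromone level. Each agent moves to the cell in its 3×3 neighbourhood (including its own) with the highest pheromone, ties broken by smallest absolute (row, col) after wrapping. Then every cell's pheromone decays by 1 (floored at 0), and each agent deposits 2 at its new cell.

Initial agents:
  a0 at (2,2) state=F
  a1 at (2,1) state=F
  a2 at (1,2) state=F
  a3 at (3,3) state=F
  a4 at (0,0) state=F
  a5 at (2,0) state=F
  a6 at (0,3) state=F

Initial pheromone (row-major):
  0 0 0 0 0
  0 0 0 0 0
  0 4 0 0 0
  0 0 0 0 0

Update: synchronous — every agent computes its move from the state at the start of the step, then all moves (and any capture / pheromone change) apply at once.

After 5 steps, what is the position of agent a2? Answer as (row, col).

t=1: a0@(2,1) a1@(2,1) a2@(2,1) a3@(0,2) a4@(0,0) a5@(2,1) a6@(0,2) | pheromone: 2 0 4 0 0 / 0 0 0 0 0 / 0 11 0 0 0 / 0 0 0 0 0
t=2: a0@(2,1) a1@(2,1) a2@(2,1) a3@(0,2) a4@(0,0) a5@(2,1) a6@(0,2) | pheromone: 3 0 7 0 0 / 0 0 0 0 0 / 0 18 0 0 0 / 0 0 0 0 0
t=3: a0@(2,1) a1@(2,1) a2@(2,1) a3@(0,2) a4@(0,0) a5@(2,1) a6@(0,2) | pheromone: 4 0 10 0 0 / 0 0 0 0 0 / 0 25 0 0 0 / 0 0 0 0 0
t=4: a0@(2,1) a1@(2,1) a2@(2,1) a3@(0,2) a4@(0,0) a5@(2,1) a6@(0,2) | pheromone: 5 0 13 0 0 / 0 0 0 0 0 / 0 32 0 0 0 / 0 0 0 0 0
t=5: a0@(2,1) a1@(2,1) a2@(2,1) a3@(0,2) a4@(0,0) a5@(2,1) a6@(0,2) | pheromone: 6 0 16 0 0 / 0 0 0 0 0 / 0 39 0 0 0 / 0 0 0 0 0

(2, 1)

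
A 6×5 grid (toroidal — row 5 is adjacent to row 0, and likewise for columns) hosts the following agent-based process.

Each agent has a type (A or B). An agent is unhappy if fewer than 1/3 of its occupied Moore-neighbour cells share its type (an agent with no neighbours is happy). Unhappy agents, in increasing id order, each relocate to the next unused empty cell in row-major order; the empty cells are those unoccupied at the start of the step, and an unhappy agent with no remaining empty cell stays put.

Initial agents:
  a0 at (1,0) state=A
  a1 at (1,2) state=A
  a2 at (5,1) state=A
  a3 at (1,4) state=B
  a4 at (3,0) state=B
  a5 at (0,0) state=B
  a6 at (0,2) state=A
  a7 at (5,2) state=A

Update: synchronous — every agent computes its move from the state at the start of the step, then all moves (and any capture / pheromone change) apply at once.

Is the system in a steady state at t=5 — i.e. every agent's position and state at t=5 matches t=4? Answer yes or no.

yes

t=1: a0@(0,1):A a1@(1,2):A a2@(5,1):A a3@(1,4):B a4@(3,0):B a5@(0,0):B a6@(0,2):A a7@(5,2):A
t=2: (unchanged — steady state)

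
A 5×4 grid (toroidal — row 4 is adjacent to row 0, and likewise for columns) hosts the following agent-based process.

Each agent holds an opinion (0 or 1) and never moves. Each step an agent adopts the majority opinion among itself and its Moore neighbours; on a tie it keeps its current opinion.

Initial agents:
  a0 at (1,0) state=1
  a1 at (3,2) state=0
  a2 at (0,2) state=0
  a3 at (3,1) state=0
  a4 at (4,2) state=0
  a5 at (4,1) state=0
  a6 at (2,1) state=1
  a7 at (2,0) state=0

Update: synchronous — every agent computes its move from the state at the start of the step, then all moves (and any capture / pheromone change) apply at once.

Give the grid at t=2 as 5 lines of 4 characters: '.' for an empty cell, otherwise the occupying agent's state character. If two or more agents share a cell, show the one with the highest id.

..0.
0...
00..
.00.
.00.

t=1: a0@(1,0):1 a1@(3,2):0 a2@(0,2):0 a3@(3,1):0 a4@(4,2):0 a5@(4,1):0 a6@(2,1):0 a7@(2,0):0
t=2: a0@(1,0):0 a1@(3,2):0 a2@(0,2):0 a3@(3,1):0 a4@(4,2):0 a5@(4,1):0 a6@(2,1):0 a7@(2,0):0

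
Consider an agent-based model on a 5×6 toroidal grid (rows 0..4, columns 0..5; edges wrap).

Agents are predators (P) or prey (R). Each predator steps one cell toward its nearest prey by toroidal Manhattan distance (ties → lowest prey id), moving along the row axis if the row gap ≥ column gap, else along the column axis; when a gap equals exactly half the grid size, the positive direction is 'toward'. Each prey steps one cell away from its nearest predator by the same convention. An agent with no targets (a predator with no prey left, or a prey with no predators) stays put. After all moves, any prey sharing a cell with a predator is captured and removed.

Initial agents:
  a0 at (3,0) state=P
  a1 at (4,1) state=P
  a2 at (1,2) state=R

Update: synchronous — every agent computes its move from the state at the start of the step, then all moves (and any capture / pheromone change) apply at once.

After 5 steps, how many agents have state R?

1

t=1: a0@(2,0):P a1@(0,1):P a2@(2,2):R
t=2: a0@(2,1):P a1@(1,1):P a2@(2,3):R
t=3: a0@(2,2):P a1@(1,2):P a2@(2,4):R
t=4: a0@(2,3):P a1@(1,3):P a2@(2,5):R
t=5: a0@(2,4):P a1@(1,4):P a2@(2,0):R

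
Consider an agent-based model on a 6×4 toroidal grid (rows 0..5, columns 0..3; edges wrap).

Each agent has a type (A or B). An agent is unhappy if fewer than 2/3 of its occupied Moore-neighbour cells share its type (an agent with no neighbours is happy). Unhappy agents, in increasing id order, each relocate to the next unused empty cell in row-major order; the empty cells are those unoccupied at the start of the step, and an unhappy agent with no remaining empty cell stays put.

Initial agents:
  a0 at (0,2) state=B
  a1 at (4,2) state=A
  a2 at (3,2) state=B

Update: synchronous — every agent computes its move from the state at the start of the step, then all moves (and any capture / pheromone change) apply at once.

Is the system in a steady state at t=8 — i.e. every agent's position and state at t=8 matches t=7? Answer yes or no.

no

t=1: a0@(0,2):B a1@(0,0):A a2@(0,1):B
t=2: a0@(0,2):B a1@(0,3):A a2@(1,0):B
t=3: a0@(0,0):B a1@(0,1):A a2@(1,1):B
t=4: a0@(0,2):B a1@(0,3):A a2@(1,0):B
t=5: a0@(0,0):B a1@(0,1):A a2@(1,1):B
t=6: a0@(0,2):B a1@(0,3):A a2@(1,0):B
t=7: a0@(0,0):B a1@(0,1):A a2@(1,1):B
t=8: a0@(0,2):B a1@(0,3):A a2@(1,0):B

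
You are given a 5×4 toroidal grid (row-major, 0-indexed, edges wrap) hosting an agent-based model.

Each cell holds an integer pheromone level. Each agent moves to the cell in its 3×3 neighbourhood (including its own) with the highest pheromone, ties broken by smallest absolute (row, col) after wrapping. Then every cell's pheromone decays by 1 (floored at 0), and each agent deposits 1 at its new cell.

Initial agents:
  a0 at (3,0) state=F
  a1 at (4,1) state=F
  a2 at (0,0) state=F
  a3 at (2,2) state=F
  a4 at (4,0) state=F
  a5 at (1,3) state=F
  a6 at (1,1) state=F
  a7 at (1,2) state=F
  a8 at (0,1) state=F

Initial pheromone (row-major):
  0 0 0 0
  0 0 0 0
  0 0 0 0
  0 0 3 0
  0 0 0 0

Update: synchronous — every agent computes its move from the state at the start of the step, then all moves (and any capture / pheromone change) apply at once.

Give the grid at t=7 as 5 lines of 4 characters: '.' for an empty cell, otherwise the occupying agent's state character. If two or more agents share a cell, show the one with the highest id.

F...
....
F...
..F.
....

t=1: a0@(2,0) a1@(3,2) a2@(0,0) a3@(3,2) a4@(0,0) a5@(0,0) a6@(0,0) a7@(0,1) a8@(0,0) | pheromone: 5 1 0 0 / 0 0 0 0 / 1 0 0 0 / 0 0 4 0 / 0 0 0 0
t=2: a0@(2,0) a1@(3,2) a2@(0,0) a3@(3,2) a4@(0,0) a5@(0,0) a6@(0,0) a7@(0,0) a8@(0,0) | pheromone: 10 0 0 0 / 0 0 0 0 / 1 0 0 0 / 0 0 5 0 / 0 0 0 0
t=3: a0@(2,0) a1@(3,2) a2@(0,0) a3@(3,2) a4@(0,0) a5@(0,0) a6@(0,0) a7@(0,0) a8@(0,0) | pheromone: 15 0 0 0 / 0 0 0 0 / 1 0 0 0 / 0 0 6 0 / 0 0 0 0
t=4: a0@(2,0) a1@(3,2) a2@(0,0) a3@(3,2) a4@(0,0) a5@(0,0) a6@(0,0) a7@(0,0) a8@(0,0) | pheromone: 20 0 0 0 / 0 0 0 0 / 1 0 0 0 / 0 0 7 0 / 0 0 0 0
t=5: a0@(2,0) a1@(3,2) a2@(0,0) a3@(3,2) a4@(0,0) a5@(0,0) a6@(0,0) a7@(0,0) a8@(0,0) | pheromone: 25 0 0 0 / 0 0 0 0 / 1 0 0 0 / 0 0 8 0 / 0 0 0 0
t=6: a0@(2,0) a1@(3,2) a2@(0,0) a3@(3,2) a4@(0,0) a5@(0,0) a6@(0,0) a7@(0,0) a8@(0,0) | pheromone: 30 0 0 0 / 0 0 0 0 / 1 0 0 0 / 0 0 9 0 / 0 0 0 0
t=7: a0@(2,0) a1@(3,2) a2@(0,0) a3@(3,2) a4@(0,0) a5@(0,0) a6@(0,0) a7@(0,0) a8@(0,0) | pheromone: 35 0 0 0 / 0 0 0 0 / 1 0 0 0 / 0 0 10 0 / 0 0 0 0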